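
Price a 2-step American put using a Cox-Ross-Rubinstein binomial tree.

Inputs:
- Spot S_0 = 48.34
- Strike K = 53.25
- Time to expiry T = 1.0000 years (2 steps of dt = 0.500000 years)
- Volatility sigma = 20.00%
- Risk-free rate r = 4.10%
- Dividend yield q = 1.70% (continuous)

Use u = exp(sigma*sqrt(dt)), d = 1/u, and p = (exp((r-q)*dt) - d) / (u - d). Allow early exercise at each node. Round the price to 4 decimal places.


dt = T/N = 0.500000
u = exp(sigma*sqrt(dt)) = 1.151910; d = 1/u = 0.868123
p = (exp((r-q)*dt) - d) / (u - d) = 0.507244
Discount per step: exp(-r*dt) = 0.979709
Stock lattice S(k, i) with i counting down-moves:
  k=0: S(0,0) = 48.3400
  k=1: S(1,0) = 55.6833; S(1,1) = 41.9651
  k=2: S(2,0) = 64.1422; S(2,1) = 48.3400; S(2,2) = 36.4309
Terminal payoffs V(N, i) = max(K - S_T, 0):
  V(2,0) = 0.000000; V(2,1) = 4.910000; V(2,2) = 16.819124
Backward induction: V(k, i) = exp(-r*dt) * [p * V(k+1, i) + (1-p) * V(k+1, i+1)]; then take max(V_cont, immediate exercise) for American.
  V(1,0) = exp(-r*dt) * [p*0.000000 + (1-p)*4.910000] = 2.370341; exercise = 0.000000; V(1,0) = max -> 2.370341
  V(1,1) = exp(-r*dt) * [p*4.910000 + (1-p)*16.819124] = 10.559592; exercise = 11.284913; V(1,1) = max -> 11.284913
  V(0,0) = exp(-r*dt) * [p*2.370341 + (1-p)*11.284913] = 6.625823; exercise = 4.910000; V(0,0) = max -> 6.625823

Answer: Price = V(0,0) = 6.6258


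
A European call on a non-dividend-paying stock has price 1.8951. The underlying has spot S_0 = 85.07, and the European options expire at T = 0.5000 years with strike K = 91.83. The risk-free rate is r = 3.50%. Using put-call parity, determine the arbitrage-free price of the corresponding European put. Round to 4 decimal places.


Answer: Put price = 7.0621

Derivation:
Put-call parity: C - P = S_0 * exp(-qT) - K * exp(-rT).
S_0 * exp(-qT) = 85.0700 * 1.00000000 = 85.07000000
K * exp(-rT) = 91.8300 * 0.98265224 = 90.23695480
P = C - S*exp(-qT) + K*exp(-rT)
P = 1.8951 - 85.07000000 + 90.23695480 = 7.0621


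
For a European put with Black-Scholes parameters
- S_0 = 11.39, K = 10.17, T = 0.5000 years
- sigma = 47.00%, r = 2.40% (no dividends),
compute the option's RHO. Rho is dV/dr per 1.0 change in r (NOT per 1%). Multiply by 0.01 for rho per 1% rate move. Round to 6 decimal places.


d1 = 0.5431740559; d2 = 0.2108338687
phi(d1) = 0.3442257590; exp(-qT) = 1.0000000000; exp(-rT) = 0.9880717129
N(-d2) = 0.4165084545
Rho = -K*T*exp(-rT)*N(-d2) = -10.1700 * 0.5000 * 0.9880717129 * 0.4165084545 = -2.092682

Answer: Rho = -2.092682


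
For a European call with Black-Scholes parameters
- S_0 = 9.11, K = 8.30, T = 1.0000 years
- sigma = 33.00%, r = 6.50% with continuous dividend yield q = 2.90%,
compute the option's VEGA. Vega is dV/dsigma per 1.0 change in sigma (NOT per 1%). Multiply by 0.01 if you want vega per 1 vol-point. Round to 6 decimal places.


d1 = 0.5562642317; d2 = 0.2262642317
phi(d1) = 0.3417576288; exp(-qT) = 0.9714164645; exp(-rT) = 0.9370674634
Vega = S * exp(-qT) * phi(d1) * sqrt(T) = 9.1100 * 0.9714164645 * 0.3417576288 * 1.0000000000 = 3.024420

Answer: Vega = 3.024420


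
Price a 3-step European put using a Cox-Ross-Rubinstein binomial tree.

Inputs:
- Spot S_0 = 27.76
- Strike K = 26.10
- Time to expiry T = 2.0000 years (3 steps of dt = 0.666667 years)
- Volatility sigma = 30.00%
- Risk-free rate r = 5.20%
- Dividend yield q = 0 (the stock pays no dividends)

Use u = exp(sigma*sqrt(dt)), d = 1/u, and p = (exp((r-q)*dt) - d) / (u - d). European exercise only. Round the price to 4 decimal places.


dt = T/N = 0.666667
u = exp(sigma*sqrt(dt)) = 1.277556; d = 1/u = 0.782744
p = (exp((r-q)*dt) - d) / (u - d) = 0.510356
Discount per step: exp(-r*dt) = 0.965927
Stock lattice S(k, i) with i counting down-moves:
  k=0: S(0,0) = 27.7600
  k=1: S(1,0) = 35.4650; S(1,1) = 21.7290
  k=2: S(2,0) = 45.3085; S(2,1) = 27.7600; S(2,2) = 17.0082
  k=3: S(3,0) = 57.8841; S(3,1) = 35.4650; S(3,2) = 21.7290; S(3,3) = 13.3131
Terminal payoffs V(N, i) = max(K - S_T, 0):
  V(3,0) = 0.000000; V(3,1) = 0.000000; V(3,2) = 4.371013; V(3,3) = 12.786891
Backward induction: V(k, i) = exp(-r*dt) * [p * V(k+1, i) + (1-p) * V(k+1, i+1)].
  V(2,0) = exp(-r*dt) * [p*0.000000 + (1-p)*0.000000] = 0.000000
  V(2,1) = exp(-r*dt) * [p*0.000000 + (1-p)*4.371013] = 2.067317
  V(2,2) = exp(-r*dt) * [p*4.371013 + (1-p)*12.786891] = 8.202459
  V(1,0) = exp(-r*dt) * [p*0.000000 + (1-p)*2.067317] = 0.977759
  V(1,1) = exp(-r*dt) * [p*2.067317 + (1-p)*8.202459] = 4.898558
  V(0,0) = exp(-r*dt) * [p*0.977759 + (1-p)*4.898558] = 2.798828

Answer: Price = V(0,0) = 2.7988


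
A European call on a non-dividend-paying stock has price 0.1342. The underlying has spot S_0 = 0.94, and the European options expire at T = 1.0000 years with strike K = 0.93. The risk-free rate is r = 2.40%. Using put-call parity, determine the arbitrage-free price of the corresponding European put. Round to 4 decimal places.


Put-call parity: C - P = S_0 * exp(-qT) - K * exp(-rT).
S_0 * exp(-qT) = 0.9400 * 1.00000000 = 0.94000000
K * exp(-rT) = 0.9300 * 0.97628571 = 0.90794571
P = C - S*exp(-qT) + K*exp(-rT)
P = 0.1342 - 0.94000000 + 0.90794571 = 0.1021

Answer: Put price = 0.1021


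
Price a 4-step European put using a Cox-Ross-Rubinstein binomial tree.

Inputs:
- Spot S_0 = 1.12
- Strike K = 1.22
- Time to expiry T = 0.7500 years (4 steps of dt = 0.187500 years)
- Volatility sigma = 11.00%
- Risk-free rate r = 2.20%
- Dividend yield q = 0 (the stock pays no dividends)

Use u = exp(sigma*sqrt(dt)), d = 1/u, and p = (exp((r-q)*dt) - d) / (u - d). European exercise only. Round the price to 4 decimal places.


dt = T/N = 0.187500
u = exp(sigma*sqrt(dt)) = 1.048784; d = 1/u = 0.953485
p = (exp((r-q)*dt) - d) / (u - d) = 0.531469
Discount per step: exp(-r*dt) = 0.995883
Stock lattice S(k, i) with i counting down-moves:
  k=0: S(0,0) = 1.1200
  k=1: S(1,0) = 1.1746; S(1,1) = 1.0679
  k=2: S(2,0) = 1.2319; S(2,1) = 1.1200; S(2,2) = 1.0182
  k=3: S(3,0) = 1.2920; S(3,1) = 1.1746; S(3,2) = 1.0679; S(3,3) = 0.9709
  k=4: S(4,0) = 1.3551; S(4,1) = 1.2319; S(4,2) = 1.1200; S(4,3) = 1.0182; S(4,4) = 0.9257
Terminal payoffs V(N, i) = max(K - S_T, 0):
  V(4,0) = 0.000000; V(4,1) = 0.000000; V(4,2) = 0.100000; V(4,3) = 0.201770; V(4,4) = 0.294292
Backward induction: V(k, i) = exp(-r*dt) * [p * V(k+1, i) + (1-p) * V(k+1, i+1)].
  V(3,0) = exp(-r*dt) * [p*0.000000 + (1-p)*0.000000] = 0.000000
  V(3,1) = exp(-r*dt) * [p*0.000000 + (1-p)*0.100000] = 0.046660
  V(3,2) = exp(-r*dt) * [p*0.100000 + (1-p)*0.201770] = 0.147074
  V(3,3) = exp(-r*dt) * [p*0.201770 + (1-p)*0.294292] = 0.244111
  V(2,0) = exp(-r*dt) * [p*0.000000 + (1-p)*0.046660] = 0.021772
  V(2,1) = exp(-r*dt) * [p*0.046660 + (1-p)*0.147074] = 0.093322
  V(2,2) = exp(-r*dt) * [p*0.147074 + (1-p)*0.244111] = 0.191746
  V(1,0) = exp(-r*dt) * [p*0.021772 + (1-p)*0.093322] = 0.055068
  V(1,1) = exp(-r*dt) * [p*0.093322 + (1-p)*0.191746] = 0.138863
  V(0,0) = exp(-r*dt) * [p*0.055068 + (1-p)*0.138863] = 0.093940

Answer: Price = V(0,0) = 0.0939


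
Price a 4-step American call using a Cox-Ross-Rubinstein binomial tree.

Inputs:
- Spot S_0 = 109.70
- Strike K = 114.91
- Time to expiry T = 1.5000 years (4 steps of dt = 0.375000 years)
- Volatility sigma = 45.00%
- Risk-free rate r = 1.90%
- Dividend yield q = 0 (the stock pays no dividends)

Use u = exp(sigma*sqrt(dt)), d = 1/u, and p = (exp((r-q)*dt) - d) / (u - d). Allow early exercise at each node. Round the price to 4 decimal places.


Answer: Price = V(0,0) = 22.4599

Derivation:
dt = T/N = 0.375000
u = exp(sigma*sqrt(dt)) = 1.317278; d = 1/u = 0.759141
p = (exp((r-q)*dt) - d) / (u - d) = 0.444352
Discount per step: exp(-r*dt) = 0.992900
Stock lattice S(k, i) with i counting down-moves:
  k=0: S(0,0) = 109.7000
  k=1: S(1,0) = 144.5054; S(1,1) = 83.2778
  k=2: S(2,0) = 190.3538; S(2,1) = 109.7000; S(2,2) = 63.2196
  k=3: S(3,0) = 250.7489; S(3,1) = 144.5054; S(3,2) = 83.2778; S(3,3) = 47.9926
  k=4: S(4,0) = 330.3061; S(4,1) = 190.3538; S(4,2) = 109.7000; S(4,3) = 63.2196; S(4,4) = 36.4331
Terminal payoffs V(N, i) = max(S_T - K, 0):
  V(4,0) = 215.396084; V(4,1) = 75.443822; V(4,2) = 0.000000; V(4,3) = 0.000000; V(4,4) = 0.000000
Backward induction: V(k, i) = exp(-r*dt) * [p * V(k+1, i) + (1-p) * V(k+1, i+1)]; then take max(V_cont, immediate exercise) for American.
  V(3,0) = exp(-r*dt) * [p*215.396084 + (1-p)*75.443822] = 136.654753; exercise = 135.838929; V(3,0) = max -> 136.654753
  V(3,1) = exp(-r*dt) * [p*75.443822 + (1-p)*0.000000] = 33.285609; exercise = 29.595412; V(3,1) = max -> 33.285609
  V(3,2) = exp(-r*dt) * [p*0.000000 + (1-p)*0.000000] = 0.000000; exercise = 0.000000; V(3,2) = max -> 0.000000
  V(3,3) = exp(-r*dt) * [p*0.000000 + (1-p)*0.000000] = 0.000000; exercise = 0.000000; V(3,3) = max -> 0.000000
  V(2,0) = exp(-r*dt) * [p*136.654753 + (1-p)*33.285609] = 78.655478; exercise = 75.443822; V(2,0) = max -> 78.655478
  V(2,1) = exp(-r*dt) * [p*33.285609 + (1-p)*0.000000] = 14.685520; exercise = 0.000000; V(2,1) = max -> 14.685520
  V(2,2) = exp(-r*dt) * [p*0.000000 + (1-p)*0.000000] = 0.000000; exercise = 0.000000; V(2,2) = max -> 0.000000
  V(1,0) = exp(-r*dt) * [p*78.655478 + (1-p)*14.685520] = 42.804629; exercise = 29.595412; V(1,0) = max -> 42.804629
  V(1,1) = exp(-r*dt) * [p*14.685520 + (1-p)*0.000000] = 6.479212; exercise = 0.000000; V(1,1) = max -> 6.479212
  V(0,0) = exp(-r*dt) * [p*42.804629 + (1-p)*6.479212] = 22.459887; exercise = 0.000000; V(0,0) = max -> 22.459887


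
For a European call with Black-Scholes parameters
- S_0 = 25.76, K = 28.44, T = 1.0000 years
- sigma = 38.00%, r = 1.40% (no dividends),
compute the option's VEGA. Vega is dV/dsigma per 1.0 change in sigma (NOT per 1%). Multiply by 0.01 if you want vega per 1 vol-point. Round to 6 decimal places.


Answer: Vega = 10.270949

Derivation:
d1 = -0.0336150097; d2 = -0.4136150097
phi(d1) = 0.3987169479; exp(-qT) = 1.0000000000; exp(-rT) = 0.9860975443
Vega = S * exp(-qT) * phi(d1) * sqrt(T) = 25.7600 * 1.0000000000 * 0.3987169479 * 1.0000000000 = 10.270949


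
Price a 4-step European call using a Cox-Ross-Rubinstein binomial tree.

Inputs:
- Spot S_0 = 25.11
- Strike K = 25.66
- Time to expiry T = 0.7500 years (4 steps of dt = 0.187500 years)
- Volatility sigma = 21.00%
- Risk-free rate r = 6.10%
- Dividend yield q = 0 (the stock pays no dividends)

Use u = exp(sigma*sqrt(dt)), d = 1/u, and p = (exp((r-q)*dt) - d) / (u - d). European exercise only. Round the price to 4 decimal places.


Answer: Price = V(0,0) = 2.0887

Derivation:
dt = T/N = 0.187500
u = exp(sigma*sqrt(dt)) = 1.095195; d = 1/u = 0.913079
p = (exp((r-q)*dt) - d) / (u - d) = 0.540446
Discount per step: exp(-r*dt) = 0.988628
Stock lattice S(k, i) with i counting down-moves:
  k=0: S(0,0) = 25.1100
  k=1: S(1,0) = 27.5004; S(1,1) = 22.9274
  k=2: S(2,0) = 30.1183; S(2,1) = 25.1100; S(2,2) = 20.9345
  k=3: S(3,0) = 32.9854; S(3,1) = 27.5004; S(3,2) = 22.9274; S(3,3) = 19.1149
  k=4: S(4,0) = 36.1254; S(4,1) = 30.1183; S(4,2) = 25.1100; S(4,3) = 20.9345; S(4,4) = 17.4534
Terminal payoffs V(N, i) = max(S_T - K, 0):
  V(4,0) = 10.465423; V(4,1) = 4.458256; V(4,2) = 0.000000; V(4,3) = 0.000000; V(4,4) = 0.000000
Backward induction: V(k, i) = exp(-r*dt) * [p * V(k+1, i) + (1-p) * V(k+1, i+1)].
  V(3,0) = exp(-r*dt) * [p*10.465423 + (1-p)*4.458256] = 7.617186
  V(3,1) = exp(-r*dt) * [p*4.458256 + (1-p)*0.000000] = 2.382047
  V(3,2) = exp(-r*dt) * [p*0.000000 + (1-p)*0.000000] = 0.000000
  V(3,3) = exp(-r*dt) * [p*0.000000 + (1-p)*0.000000] = 0.000000
  V(2,0) = exp(-r*dt) * [p*7.617186 + (1-p)*2.382047] = 5.152094
  V(2,1) = exp(-r*dt) * [p*2.382047 + (1-p)*0.000000] = 1.272728
  V(2,2) = exp(-r*dt) * [p*0.000000 + (1-p)*0.000000] = 0.000000
  V(1,0) = exp(-r*dt) * [p*5.152094 + (1-p)*1.272728] = 3.331000
  V(1,1) = exp(-r*dt) * [p*1.272728 + (1-p)*0.000000] = 0.680019
  V(0,0) = exp(-r*dt) * [p*3.331000 + (1-p)*0.680019] = 2.088705


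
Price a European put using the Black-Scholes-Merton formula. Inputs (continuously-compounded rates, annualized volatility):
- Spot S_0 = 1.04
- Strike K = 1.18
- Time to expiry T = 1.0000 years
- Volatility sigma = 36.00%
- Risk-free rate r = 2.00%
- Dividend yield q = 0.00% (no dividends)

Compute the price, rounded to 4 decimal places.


Answer: Price = 0.2219

Derivation:
d1 = (ln(S/K) + (r - q + 0.5*sigma^2) * T) / (sigma * sqrt(T)) = -0.11526035
d2 = d1 - sigma * sqrt(T) = -0.47526035
exp(-rT) = 0.98019867; exp(-qT) = 1.00000000
P = K * exp(-rT) * N(-d2) - S_0 * exp(-qT) * N(-d1)
N(-d1) = 0.54588062; N(-d2) = 0.68269929
P = 1.1800 * 0.98019867 * 0.68269929 - 1.0400 * 1.00000000 * 0.54588062 = 0.2219


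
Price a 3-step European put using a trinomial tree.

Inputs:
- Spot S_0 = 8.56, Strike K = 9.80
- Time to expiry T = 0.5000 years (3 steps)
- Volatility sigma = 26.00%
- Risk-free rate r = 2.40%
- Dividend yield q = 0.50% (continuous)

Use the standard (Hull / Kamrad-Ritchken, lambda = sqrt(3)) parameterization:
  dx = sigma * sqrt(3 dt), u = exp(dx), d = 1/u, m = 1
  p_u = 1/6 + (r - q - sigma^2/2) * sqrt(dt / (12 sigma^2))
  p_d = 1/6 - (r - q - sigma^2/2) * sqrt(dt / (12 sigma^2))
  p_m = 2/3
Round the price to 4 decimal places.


Answer: Price = V(0,0) = 1.4038

Derivation:
dt = T/N = 0.166667; dx = sigma*sqrt(3*dt) = 0.183848
u = exp(dx) = 1.201833; d = 1/u = 0.832062
p_u = 0.159958, p_m = 0.666667, p_d = 0.173375
Discount per step: exp(-r*dt) = 0.996008
Stock lattice S(k, j) with j the centered position index:
  k=0: S(0,+0) = 8.5600
  k=1: S(1,-1) = 7.1225; S(1,+0) = 8.5600; S(1,+1) = 10.2877
  k=2: S(2,-2) = 5.9263; S(2,-1) = 7.1225; S(2,+0) = 8.5600; S(2,+1) = 10.2877; S(2,+2) = 12.3641
  k=3: S(3,-3) = 4.9311; S(3,-2) = 5.9263; S(3,-1) = 7.1225; S(3,+0) = 8.5600; S(3,+1) = 10.2877; S(3,+2) = 12.3641; S(3,+3) = 14.8596
Terminal payoffs V(N, j) = max(K - S_T, 0):
  V(3,-3) = 4.868926; V(3,-2) = 3.873673; V(3,-1) = 2.677545; V(3,+0) = 1.240000; V(3,+1) = 0.000000; V(3,+2) = 0.000000; V(3,+3) = 0.000000
Backward induction: V(k, j) = exp(-r*dt) * [p_u * V(k+1, j+1) + p_m * V(k+1, j) + p_d * V(k+1, j-1)]
  V(2,-2) = exp(-r*dt) * [p_u*2.677545 + p_m*3.873673 + p_d*4.868926] = 3.839506
  V(2,-1) = exp(-r*dt) * [p_u*1.240000 + p_m*2.677545 + p_d*3.873673] = 2.644378
  V(2,+0) = exp(-r*dt) * [p_u*0.000000 + p_m*1.240000 + p_d*2.677545] = 1.285733
  V(2,+1) = exp(-r*dt) * [p_u*0.000000 + p_m*0.000000 + p_d*1.240000] = 0.214127
  V(2,+2) = exp(-r*dt) * [p_u*0.000000 + p_m*0.000000 + p_d*0.000000] = 0.000000
  V(1,-1) = exp(-r*dt) * [p_u*1.285733 + p_m*2.644378 + p_d*3.839506] = 2.623741
  V(1,+0) = exp(-r*dt) * [p_u*0.214127 + p_m*1.285733 + p_d*2.644378] = 1.344487
  V(1,+1) = exp(-r*dt) * [p_u*0.000000 + p_m*0.214127 + p_d*1.285733] = 0.364206
  V(0,+0) = exp(-r*dt) * [p_u*0.364206 + p_m*1.344487 + p_d*2.623741] = 1.403847


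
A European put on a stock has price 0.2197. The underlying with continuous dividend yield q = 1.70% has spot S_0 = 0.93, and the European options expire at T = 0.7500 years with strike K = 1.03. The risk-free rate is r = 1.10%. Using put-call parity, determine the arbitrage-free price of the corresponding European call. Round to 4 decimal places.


Put-call parity: C - P = S_0 * exp(-qT) - K * exp(-rT).
S_0 * exp(-qT) = 0.9300 * 0.98733094 = 0.91821777
K * exp(-rT) = 1.0300 * 0.99178394 = 1.02153746
C = P + S*exp(-qT) - K*exp(-rT)
C = 0.2197 + 0.91821777 - 1.02153746 = 0.1164

Answer: Call price = 0.1164


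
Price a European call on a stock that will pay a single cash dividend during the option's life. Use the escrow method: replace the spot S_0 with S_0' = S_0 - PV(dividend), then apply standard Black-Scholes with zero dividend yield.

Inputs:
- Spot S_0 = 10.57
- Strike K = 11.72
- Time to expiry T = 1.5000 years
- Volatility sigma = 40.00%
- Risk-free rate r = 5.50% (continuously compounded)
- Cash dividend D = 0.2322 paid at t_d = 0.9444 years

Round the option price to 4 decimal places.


PV(D) = D * exp(-r * t_d) = 0.2322 * 0.94938393 = 0.22044695
S_0' = S_0 - PV(D) = 10.5700 - 0.22044695 = 10.34955305
d1 = (ln(S_0'/K) + (r + sigma^2/2)*T) / (sigma*sqrt(T)) = 0.15951598
d2 = d1 - sigma*sqrt(T) = -0.33038197
exp(-rT) = 0.92081144
N(d1) = 0.56336882; N(d2) = 0.37055568
C = S_0' * N(d1) - K * exp(-rT) * N(d2) = 10.34955305 * 0.56336882 - 11.7200 * 0.92081144 * 0.37055568 = 1.8316

Answer: Price = 1.8316


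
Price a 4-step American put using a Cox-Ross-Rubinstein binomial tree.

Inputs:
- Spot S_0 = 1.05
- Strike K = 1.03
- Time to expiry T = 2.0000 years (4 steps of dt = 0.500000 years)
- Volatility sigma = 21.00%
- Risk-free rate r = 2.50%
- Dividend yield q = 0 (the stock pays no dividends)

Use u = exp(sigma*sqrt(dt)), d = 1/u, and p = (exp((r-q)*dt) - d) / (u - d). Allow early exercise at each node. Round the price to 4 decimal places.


Answer: Price = V(0,0) = 0.0894

Derivation:
dt = T/N = 0.500000
u = exp(sigma*sqrt(dt)) = 1.160084; d = 1/u = 0.862007
p = (exp((r-q)*dt) - d) / (u - d) = 0.505144
Discount per step: exp(-r*dt) = 0.987578
Stock lattice S(k, i) with i counting down-moves:
  k=0: S(0,0) = 1.0500
  k=1: S(1,0) = 1.2181; S(1,1) = 0.9051
  k=2: S(2,0) = 1.4131; S(2,1) = 1.0500; S(2,2) = 0.7802
  k=3: S(3,0) = 1.6393; S(3,1) = 1.2181; S(3,2) = 0.9051; S(3,3) = 0.6725
  k=4: S(4,0) = 1.9017; S(4,1) = 1.4131; S(4,2) = 1.0500; S(4,3) = 0.7802; S(4,4) = 0.5797
Terminal payoffs V(N, i) = max(K - S_T, 0):
  V(4,0) = 0.000000; V(4,1) = 0.000000; V(4,2) = 0.000000; V(4,3) = 0.249792; V(4,4) = 0.450262
Backward induction: V(k, i) = exp(-r*dt) * [p * V(k+1, i) + (1-p) * V(k+1, i+1)]; then take max(V_cont, immediate exercise) for American.
  V(3,0) = exp(-r*dt) * [p*0.000000 + (1-p)*0.000000] = 0.000000; exercise = 0.000000; V(3,0) = max -> 0.000000
  V(3,1) = exp(-r*dt) * [p*0.000000 + (1-p)*0.000000] = 0.000000; exercise = 0.000000; V(3,1) = max -> 0.000000
  V(3,2) = exp(-r*dt) * [p*0.000000 + (1-p)*0.249792] = 0.122076; exercise = 0.124893; V(3,2) = max -> 0.124893
  V(3,3) = exp(-r*dt) * [p*0.249792 + (1-p)*0.450262] = 0.344661; exercise = 0.357456; V(3,3) = max -> 0.357456
  V(2,0) = exp(-r*dt) * [p*0.000000 + (1-p)*0.000000] = 0.000000; exercise = 0.000000; V(2,0) = max -> 0.000000
  V(2,1) = exp(-r*dt) * [p*0.000000 + (1-p)*0.124893] = 0.061036; exercise = 0.000000; V(2,1) = max -> 0.061036
  V(2,2) = exp(-r*dt) * [p*0.124893 + (1-p)*0.357456] = 0.236997; exercise = 0.249792; V(2,2) = max -> 0.249792
  V(1,0) = exp(-r*dt) * [p*0.000000 + (1-p)*0.061036] = 0.029829; exercise = 0.000000; V(1,0) = max -> 0.029829
  V(1,1) = exp(-r*dt) * [p*0.061036 + (1-p)*0.249792] = 0.152525; exercise = 0.124893; V(1,1) = max -> 0.152525
  V(0,0) = exp(-r*dt) * [p*0.029829 + (1-p)*0.152525] = 0.089421; exercise = 0.000000; V(0,0) = max -> 0.089421


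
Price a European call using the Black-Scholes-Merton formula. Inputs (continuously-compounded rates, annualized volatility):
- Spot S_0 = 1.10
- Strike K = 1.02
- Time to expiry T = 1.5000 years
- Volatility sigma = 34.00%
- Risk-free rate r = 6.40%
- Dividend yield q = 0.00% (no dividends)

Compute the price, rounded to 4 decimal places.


d1 = (ln(S/K) + (r - q + 0.5*sigma^2) * T) / (sigma * sqrt(T)) = 0.62007525
d2 = d1 - sigma * sqrt(T) = 0.20366199
exp(-rT) = 0.90846402; exp(-qT) = 1.00000000
C = S_0 * exp(-qT) * N(d1) - K * exp(-rT) * N(d2)
N(d1) = 0.73239588; N(d2) = 0.58069118
C = 1.1000 * 1.00000000 * 0.73239588 - 1.0200 * 0.90846402 * 0.58069118 = 0.2675

Answer: Price = 0.2675


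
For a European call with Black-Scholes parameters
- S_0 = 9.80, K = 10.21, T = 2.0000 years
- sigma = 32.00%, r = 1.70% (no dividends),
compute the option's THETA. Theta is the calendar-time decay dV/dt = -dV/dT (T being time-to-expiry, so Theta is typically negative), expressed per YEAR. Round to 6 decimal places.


Answer: Theta = -0.500464

Derivation:
d1 = 0.2108388101; d2 = -0.2417095299
phi(d1) = 0.3901730052; exp(-qT) = 1.0000000000; exp(-rT) = 0.9665715046
Theta = -S*exp(-qT)*phi(d1)*sigma/(2*sqrt(T)) - r*K*exp(-rT)*N(d2) + q*S*exp(-qT)*N(d1)
N(d1) = 0.5834934734; N(d2) = 0.4045026224; sqrt(T) = 1.4142135624
Term 1 = -9.8000 * 1.0000000000 * 0.3901730052 * 0.3200 / (2 * 1.4142135624) = -0.4326017572
Term 2 = -0.0170 * 10.2100 * 0.9665715046 * 0.4045026224 = -0.0678625215
Term 3 = 0 (no dividend yield, q = 0)
Theta = -0.4326017572 + (-0.0678625215) + (0.0000000000) = -0.500464


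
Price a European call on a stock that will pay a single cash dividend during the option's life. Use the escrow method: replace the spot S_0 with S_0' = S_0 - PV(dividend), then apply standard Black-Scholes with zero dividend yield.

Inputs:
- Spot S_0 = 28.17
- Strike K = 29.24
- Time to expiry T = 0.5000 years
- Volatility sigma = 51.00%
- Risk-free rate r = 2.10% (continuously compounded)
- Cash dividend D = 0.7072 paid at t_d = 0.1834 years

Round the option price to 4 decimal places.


Answer: Price = 3.3423

Derivation:
PV(D) = D * exp(-r * t_d) = 0.7072 * 0.99615601 = 0.70448153
S_0' = S_0 - PV(D) = 28.1700 - 0.70448153 = 27.46551847
d1 = (ln(S_0'/K) + (r + sigma^2/2)*T) / (sigma*sqrt(T)) = 0.03582316
d2 = d1 - sigma*sqrt(T) = -0.32480129
exp(-rT) = 0.98955493
N(d1) = 0.51428832; N(d2) = 0.37266573
C = S_0' * N(d1) - K * exp(-rT) * N(d2) = 27.46551847 * 0.51428832 - 29.2400 * 0.98955493 * 0.37266573 = 3.3423


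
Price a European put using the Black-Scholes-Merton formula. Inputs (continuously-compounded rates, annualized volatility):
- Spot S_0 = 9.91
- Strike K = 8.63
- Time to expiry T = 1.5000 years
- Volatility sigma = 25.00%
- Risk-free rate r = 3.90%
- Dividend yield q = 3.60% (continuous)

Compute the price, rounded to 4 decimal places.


Answer: Price = 0.5545

Derivation:
d1 = (ln(S/K) + (r - q + 0.5*sigma^2) * T) / (sigma * sqrt(T)) = 0.61947544
d2 = d1 - sigma * sqrt(T) = 0.31328923
exp(-rT) = 0.94317824; exp(-qT) = 0.94743211
P = K * exp(-rT) * N(-d2) - S_0 * exp(-qT) * N(-d1)
N(-d1) = 0.26780160; N(-d2) = 0.37703047
P = 8.6300 * 0.94317824 * 0.37703047 - 9.9100 * 0.94743211 * 0.26780160 = 0.5545


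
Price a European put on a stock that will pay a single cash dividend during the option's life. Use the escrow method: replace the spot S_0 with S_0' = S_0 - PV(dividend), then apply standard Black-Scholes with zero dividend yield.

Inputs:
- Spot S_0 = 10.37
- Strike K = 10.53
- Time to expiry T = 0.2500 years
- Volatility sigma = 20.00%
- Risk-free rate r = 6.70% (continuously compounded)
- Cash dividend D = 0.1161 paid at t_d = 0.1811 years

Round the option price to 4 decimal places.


Answer: Price = 0.4628

Derivation:
PV(D) = D * exp(-r * t_d) = 0.1161 * 0.98793962 = 0.11469979
S_0' = S_0 - PV(D) = 10.3700 - 0.11469979 = 10.25530021
d1 = (ln(S_0'/K) + (r + sigma^2/2)*T) / (sigma*sqrt(T)) = -0.04683660
d2 = d1 - sigma*sqrt(T) = -0.14683660
exp(-rT) = 0.98338950
N(-d1) = 0.51867827; N(-d2) = 0.55836950
P = K * exp(-rT) * N(-d2) - S_0' * N(-d1) = 10.5300 * 0.98338950 * 0.55836950 - 10.25530021 * 0.51867827 = 0.4628


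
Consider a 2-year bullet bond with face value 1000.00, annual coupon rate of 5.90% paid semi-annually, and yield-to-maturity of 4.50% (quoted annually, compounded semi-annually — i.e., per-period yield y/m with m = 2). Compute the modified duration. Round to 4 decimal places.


Answer: Modified duration = 1.8747

Derivation:
Coupon per period c = face * coupon_rate / m = 29.500000
Periods per year m = 2; per-period yield y/m = 0.022500
Number of cashflows N = 4
Cashflows (t years, CF_t, discount factor 1/(1+y/m)^(m*t), PV):
  t = 0.5000: CF_t = 29.500000, DF = 0.977995, PV = 28.850856
  t = 1.0000: CF_t = 29.500000, DF = 0.956474, PV = 28.215996
  t = 1.5000: CF_t = 29.500000, DF = 0.935427, PV = 27.595106
  t = 2.0000: CF_t = 1029.500000, DF = 0.914843, PV = 941.831224
Price P = sum_t PV_t = 1026.493181
First compute Macaulay numerator sum_t t * PV_t:
  t * PV_t at t = 0.5000: 14.425428
  t * PV_t at t = 1.0000: 28.215996
  t * PV_t at t = 1.5000: 41.392659
  t * PV_t at t = 2.0000: 1883.662448
Macaulay duration D = 1967.696531 / 1026.493181 = 1.916911
Modified duration = D / (1 + y/m) = 1.916911 / (1 + 0.022500) = 1.874730


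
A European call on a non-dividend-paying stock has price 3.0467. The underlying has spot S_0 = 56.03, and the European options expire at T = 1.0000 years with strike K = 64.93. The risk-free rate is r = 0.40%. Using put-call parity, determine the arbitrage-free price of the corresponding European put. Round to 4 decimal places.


Put-call parity: C - P = S_0 * exp(-qT) - K * exp(-rT).
S_0 * exp(-qT) = 56.0300 * 1.00000000 = 56.03000000
K * exp(-rT) = 64.9300 * 0.99600799 = 64.67079875
P = C - S*exp(-qT) + K*exp(-rT)
P = 3.0467 - 56.03000000 + 64.67079875 = 11.6875

Answer: Put price = 11.6875


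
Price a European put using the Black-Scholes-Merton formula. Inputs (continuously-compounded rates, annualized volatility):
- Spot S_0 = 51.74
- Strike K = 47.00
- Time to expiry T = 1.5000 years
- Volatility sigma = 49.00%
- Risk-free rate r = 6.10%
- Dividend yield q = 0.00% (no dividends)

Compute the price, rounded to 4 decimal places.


Answer: Price = 7.2583

Derivation:
d1 = (ln(S/K) + (r - q + 0.5*sigma^2) * T) / (sigma * sqrt(T)) = 0.61263667
d2 = d1 - sigma * sqrt(T) = 0.01251169
exp(-rT) = 0.91256132; exp(-qT) = 1.00000000
P = K * exp(-rT) * N(-d2) - S_0 * exp(-qT) * N(-d1)
N(-d1) = 0.27005830; N(-d2) = 0.49500869
P = 47.0000 * 0.91256132 * 0.49500869 - 51.7400 * 1.00000000 * 0.27005830 = 7.2583


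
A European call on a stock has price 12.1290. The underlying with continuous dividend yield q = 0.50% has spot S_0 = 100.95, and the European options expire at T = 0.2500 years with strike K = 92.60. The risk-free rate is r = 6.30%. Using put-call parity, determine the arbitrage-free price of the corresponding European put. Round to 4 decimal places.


Put-call parity: C - P = S_0 * exp(-qT) - K * exp(-rT).
S_0 * exp(-qT) = 100.9500 * 0.99875078 = 100.82389133
K * exp(-rT) = 92.6000 * 0.98437338 = 91.15297523
P = C - S*exp(-qT) + K*exp(-rT)
P = 12.1290 - 100.82389133 + 91.15297523 = 2.4581

Answer: Put price = 2.4581


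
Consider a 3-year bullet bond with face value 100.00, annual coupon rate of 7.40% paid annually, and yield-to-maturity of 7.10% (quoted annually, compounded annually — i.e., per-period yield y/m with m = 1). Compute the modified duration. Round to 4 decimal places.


Answer: Modified duration = 2.6133

Derivation:
Coupon per period c = face * coupon_rate / m = 7.400000
Periods per year m = 1; per-period yield y/m = 0.071000
Number of cashflows N = 3
Cashflows (t years, CF_t, discount factor 1/(1+y/m)^(m*t), PV):
  t = 1.0000: CF_t = 7.400000, DF = 0.933707, PV = 6.909430
  t = 2.0000: CF_t = 7.400000, DF = 0.871808, PV = 6.451382
  t = 3.0000: CF_t = 107.400000, DF = 0.814013, PV = 87.425046
Price P = sum_t PV_t = 100.785859
First compute Macaulay numerator sum_t t * PV_t:
  t * PV_t at t = 1.0000: 6.909430
  t * PV_t at t = 2.0000: 12.902765
  t * PV_t at t = 3.0000: 262.275138
Macaulay duration D = 282.087333 / 100.785859 = 2.798878
Modified duration = D / (1 + y/m) = 2.798878 / (1 + 0.071000) = 2.613332


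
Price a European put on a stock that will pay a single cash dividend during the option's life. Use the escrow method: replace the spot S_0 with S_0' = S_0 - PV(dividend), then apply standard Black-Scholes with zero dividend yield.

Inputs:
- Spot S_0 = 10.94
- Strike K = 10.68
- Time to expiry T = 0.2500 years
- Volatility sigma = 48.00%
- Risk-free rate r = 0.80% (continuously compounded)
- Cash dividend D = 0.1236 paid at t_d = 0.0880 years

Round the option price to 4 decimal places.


Answer: Price = 0.9486

Derivation:
PV(D) = D * exp(-r * t_d) = 0.1236 * 0.99929625 = 0.12351302
S_0' = S_0 - PV(D) = 10.9400 - 0.12351302 = 10.81648698
d1 = (ln(S_0'/K) + (r + sigma^2/2)*T) / (sigma*sqrt(T)) = 0.18124462
d2 = d1 - sigma*sqrt(T) = -0.05875538
exp(-rT) = 0.99800200
N(-d1) = 0.42808779; N(-d2) = 0.52342653
P = K * exp(-rT) * N(-d2) - S_0' * N(-d1) = 10.6800 * 0.99800200 * 0.52342653 - 10.81648698 * 0.42808779 = 0.9486


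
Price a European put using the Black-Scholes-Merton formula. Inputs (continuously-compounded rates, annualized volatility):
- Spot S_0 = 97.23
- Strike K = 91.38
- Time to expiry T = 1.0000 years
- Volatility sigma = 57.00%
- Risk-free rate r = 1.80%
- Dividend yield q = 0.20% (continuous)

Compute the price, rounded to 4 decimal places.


d1 = (ln(S/K) + (r - q + 0.5*sigma^2) * T) / (sigma * sqrt(T)) = 0.42193451
d2 = d1 - sigma * sqrt(T) = -0.14806549
exp(-rT) = 0.98216103; exp(-qT) = 0.99800200
P = K * exp(-rT) * N(-d2) - S_0 * exp(-qT) * N(-d1)
N(-d1) = 0.33653641; N(-d2) = 0.55885446
P = 91.3800 * 0.98216103 * 0.55885446 - 97.2300 * 0.99800200 * 0.33653641 = 17.5011

Answer: Price = 17.5011


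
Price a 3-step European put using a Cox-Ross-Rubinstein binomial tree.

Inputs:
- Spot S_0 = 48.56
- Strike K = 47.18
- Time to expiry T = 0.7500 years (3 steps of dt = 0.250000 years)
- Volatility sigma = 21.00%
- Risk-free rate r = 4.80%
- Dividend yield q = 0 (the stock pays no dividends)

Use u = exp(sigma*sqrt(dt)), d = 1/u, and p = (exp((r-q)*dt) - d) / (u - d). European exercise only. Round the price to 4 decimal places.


dt = T/N = 0.250000
u = exp(sigma*sqrt(dt)) = 1.110711; d = 1/u = 0.900325
p = (exp((r-q)*dt) - d) / (u - d) = 0.531156
Discount per step: exp(-r*dt) = 0.988072
Stock lattice S(k, i) with i counting down-moves:
  k=0: S(0,0) = 48.5600
  k=1: S(1,0) = 53.9361; S(1,1) = 43.7198
  k=2: S(2,0) = 59.9074; S(2,1) = 48.5600; S(2,2) = 39.3620
  k=3: S(3,0) = 66.5398; S(3,1) = 53.9361; S(3,2) = 43.7198; S(3,3) = 35.4385
Terminal payoffs V(N, i) = max(K - S_T, 0):
  V(3,0) = 0.000000; V(3,1) = 0.000000; V(3,2) = 3.460241; V(3,3) = 11.741452
Backward induction: V(k, i) = exp(-r*dt) * [p * V(k+1, i) + (1-p) * V(k+1, i+1)].
  V(2,0) = exp(-r*dt) * [p*0.000000 + (1-p)*0.000000] = 0.000000
  V(2,1) = exp(-r*dt) * [p*0.000000 + (1-p)*3.460241] = 1.602963
  V(2,2) = exp(-r*dt) * [p*3.460241 + (1-p)*11.741452] = 7.255252
  V(1,0) = exp(-r*dt) * [p*0.000000 + (1-p)*1.602963] = 0.742575
  V(1,1) = exp(-r*dt) * [p*1.602963 + (1-p)*7.255252] = 4.202276
  V(0,0) = exp(-r*dt) * [p*0.742575 + (1-p)*4.202276] = 2.336430

Answer: Price = V(0,0) = 2.3364


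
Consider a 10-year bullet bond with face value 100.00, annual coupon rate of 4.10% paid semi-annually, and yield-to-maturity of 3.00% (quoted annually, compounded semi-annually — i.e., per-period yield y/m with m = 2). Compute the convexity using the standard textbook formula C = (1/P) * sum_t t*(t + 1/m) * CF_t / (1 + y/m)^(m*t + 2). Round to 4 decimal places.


Coupon per period c = face * coupon_rate / m = 2.050000
Periods per year m = 2; per-period yield y/m = 0.015000
Number of cashflows N = 20
Cashflows (t years, CF_t, discount factor 1/(1+y/m)^(m*t), PV):
  t = 0.5000: CF_t = 2.050000, DF = 0.985222, PV = 2.019704
  t = 1.0000: CF_t = 2.050000, DF = 0.970662, PV = 1.989857
  t = 1.5000: CF_t = 2.050000, DF = 0.956317, PV = 1.960450
  t = 2.0000: CF_t = 2.050000, DF = 0.942184, PV = 1.931478
  t = 2.5000: CF_t = 2.050000, DF = 0.928260, PV = 1.902934
  t = 3.0000: CF_t = 2.050000, DF = 0.914542, PV = 1.874811
  t = 3.5000: CF_t = 2.050000, DF = 0.901027, PV = 1.847105
  t = 4.0000: CF_t = 2.050000, DF = 0.887711, PV = 1.819808
  t = 4.5000: CF_t = 2.050000, DF = 0.874592, PV = 1.792914
  t = 5.0000: CF_t = 2.050000, DF = 0.861667, PV = 1.766418
  t = 5.5000: CF_t = 2.050000, DF = 0.848933, PV = 1.740313
  t = 6.0000: CF_t = 2.050000, DF = 0.836387, PV = 1.714594
  t = 6.5000: CF_t = 2.050000, DF = 0.824027, PV = 1.689255
  t = 7.0000: CF_t = 2.050000, DF = 0.811849, PV = 1.664291
  t = 7.5000: CF_t = 2.050000, DF = 0.799852, PV = 1.639696
  t = 8.0000: CF_t = 2.050000, DF = 0.788031, PV = 1.615464
  t = 8.5000: CF_t = 2.050000, DF = 0.776385, PV = 1.591590
  t = 9.0000: CF_t = 2.050000, DF = 0.764912, PV = 1.568069
  t = 9.5000: CF_t = 2.050000, DF = 0.753607, PV = 1.544895
  t = 10.0000: CF_t = 102.050000, DF = 0.742470, PV = 75.769106
Price P = sum_t PV_t = 109.442751
Convexity numerator sum_t t*(t + 1/m) * CF_t / (1+y/m)^(m*t + 2):
  t = 0.5000: term = 0.980225
  t = 1.0000: term = 2.897217
  t = 1.5000: term = 5.708801
  t = 2.0000: term = 9.374057
  t = 2.5000: term = 13.853287
  t = 3.0000: term = 19.107982
  t = 3.5000: term = 25.100797
  t = 4.0000: term = 31.795521
  t = 4.5000: term = 39.157045
  t = 5.0000: term = 47.151341
  t = 5.5000: term = 55.745428
  t = 6.0000: term = 64.907350
  t = 6.5000: term = 74.606149
  t = 7.0000: term = 84.811841
  t = 7.5000: term = 95.495387
  t = 8.0000: term = 106.628675
  t = 8.5000: term = 118.184492
  t = 9.0000: term = 130.136503
  t = 9.5000: term = 142.459226
  t = 10.0000: term = 7722.348175
Convexity = (1/P) * sum = 8790.449498 / 109.442751 = 80.320070

Answer: Convexity = 80.3201


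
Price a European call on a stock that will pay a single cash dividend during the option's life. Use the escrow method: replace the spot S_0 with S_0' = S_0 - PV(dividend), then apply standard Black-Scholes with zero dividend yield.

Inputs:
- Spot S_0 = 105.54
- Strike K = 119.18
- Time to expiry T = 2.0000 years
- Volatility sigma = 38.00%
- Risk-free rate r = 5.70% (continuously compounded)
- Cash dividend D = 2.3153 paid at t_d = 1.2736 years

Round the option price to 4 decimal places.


PV(D) = D * exp(-r * t_d) = 2.3153 * 0.92997721 = 2.15317623
S_0' = S_0 - PV(D) = 105.5400 - 2.15317623 = 103.38682377
d1 = (ln(S_0'/K) + (r + sigma^2/2)*T) / (sigma*sqrt(T)) = 0.21630502
d2 = d1 - sigma*sqrt(T) = -0.32109613
exp(-rT) = 0.89225796
N(d1) = 0.58562500; N(d2) = 0.37406877
C = S_0' * N(d1) - K * exp(-rT) * N(d2) = 103.38682377 * 0.58562500 - 119.1800 * 0.89225796 * 0.37406877 = 20.7677

Answer: Price = 20.7677


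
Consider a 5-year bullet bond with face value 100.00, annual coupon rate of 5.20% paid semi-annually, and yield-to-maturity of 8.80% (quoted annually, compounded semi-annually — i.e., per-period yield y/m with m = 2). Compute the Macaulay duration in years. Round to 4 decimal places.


Answer: Macaulay duration = 4.4144 years

Derivation:
Coupon per period c = face * coupon_rate / m = 2.600000
Periods per year m = 2; per-period yield y/m = 0.044000
Number of cashflows N = 10
Cashflows (t years, CF_t, discount factor 1/(1+y/m)^(m*t), PV):
  t = 0.5000: CF_t = 2.600000, DF = 0.957854, PV = 2.490421
  t = 1.0000: CF_t = 2.600000, DF = 0.917485, PV = 2.385461
  t = 1.5000: CF_t = 2.600000, DF = 0.878817, PV = 2.284924
  t = 2.0000: CF_t = 2.600000, DF = 0.841779, PV = 2.188625
  t = 2.5000: CF_t = 2.600000, DF = 0.806302, PV = 2.096384
  t = 3.0000: CF_t = 2.600000, DF = 0.772320, PV = 2.008031
  t = 3.5000: CF_t = 2.600000, DF = 0.739770, PV = 1.923401
  t = 4.0000: CF_t = 2.600000, DF = 0.708592, PV = 1.842338
  t = 4.5000: CF_t = 2.600000, DF = 0.678728, PV = 1.764692
  t = 5.0000: CF_t = 102.600000, DF = 0.650122, PV = 66.702540
Price P = sum_t PV_t = 85.686818
Macaulay numerator sum_t t * PV_t:
  t * PV_t at t = 0.5000: 1.245211
  t * PV_t at t = 1.0000: 2.385461
  t * PV_t at t = 1.5000: 3.427387
  t * PV_t at t = 2.0000: 4.377250
  t * PV_t at t = 2.5000: 5.240960
  t * PV_t at t = 3.0000: 6.024092
  t * PV_t at t = 3.5000: 6.731904
  t * PV_t at t = 4.0000: 7.369353
  t * PV_t at t = 4.5000: 7.941113
  t * PV_t at t = 5.0000: 333.512702
Macaulay duration D = (sum_t t * PV_t) / P = 378.255432 / 85.686818 = 4.414395


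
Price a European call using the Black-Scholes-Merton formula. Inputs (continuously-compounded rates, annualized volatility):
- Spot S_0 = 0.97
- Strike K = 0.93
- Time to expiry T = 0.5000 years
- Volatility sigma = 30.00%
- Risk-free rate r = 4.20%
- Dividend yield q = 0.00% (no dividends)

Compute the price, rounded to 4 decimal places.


d1 = (ln(S/K) + (r - q + 0.5*sigma^2) * T) / (sigma * sqrt(T)) = 0.40357641
d2 = d1 - sigma * sqrt(T) = 0.19144438
exp(-rT) = 0.97921896; exp(-qT) = 1.00000000
C = S_0 * exp(-qT) * N(d1) - K * exp(-rT) * N(d2)
N(d1) = 0.65673788; N(d2) = 0.57591127
C = 0.9700 * 1.00000000 * 0.65673788 - 0.9300 * 0.97921896 * 0.57591127 = 0.1126

Answer: Price = 0.1126


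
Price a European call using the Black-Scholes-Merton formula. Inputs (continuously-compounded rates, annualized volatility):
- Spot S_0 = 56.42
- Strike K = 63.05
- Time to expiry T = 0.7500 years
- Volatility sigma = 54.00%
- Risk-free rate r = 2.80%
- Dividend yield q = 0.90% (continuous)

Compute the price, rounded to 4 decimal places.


Answer: Price = 8.2662

Derivation:
d1 = (ln(S/K) + (r - q + 0.5*sigma^2) * T) / (sigma * sqrt(T)) = 0.02671986
d2 = d1 - sigma * sqrt(T) = -0.44093386
exp(-rT) = 0.97921896; exp(-qT) = 0.99327273
C = S_0 * exp(-qT) * N(d1) - K * exp(-rT) * N(d2)
N(d1) = 0.51065841; N(d2) = 0.32963044
C = 56.4200 * 0.99327273 * 0.51065841 - 63.0500 * 0.97921896 * 0.32963044 = 8.2662


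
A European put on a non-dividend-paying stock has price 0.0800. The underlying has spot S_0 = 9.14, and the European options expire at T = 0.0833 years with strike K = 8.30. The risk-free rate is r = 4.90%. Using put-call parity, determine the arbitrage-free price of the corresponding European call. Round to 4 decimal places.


Put-call parity: C - P = S_0 * exp(-qT) - K * exp(-rT).
S_0 * exp(-qT) = 9.1400 * 1.00000000 = 9.14000000
K * exp(-rT) = 8.3000 * 0.99592662 = 8.26619094
C = P + S*exp(-qT) - K*exp(-rT)
C = 0.0800 + 9.14000000 - 8.26619094 = 0.9538

Answer: Call price = 0.9538


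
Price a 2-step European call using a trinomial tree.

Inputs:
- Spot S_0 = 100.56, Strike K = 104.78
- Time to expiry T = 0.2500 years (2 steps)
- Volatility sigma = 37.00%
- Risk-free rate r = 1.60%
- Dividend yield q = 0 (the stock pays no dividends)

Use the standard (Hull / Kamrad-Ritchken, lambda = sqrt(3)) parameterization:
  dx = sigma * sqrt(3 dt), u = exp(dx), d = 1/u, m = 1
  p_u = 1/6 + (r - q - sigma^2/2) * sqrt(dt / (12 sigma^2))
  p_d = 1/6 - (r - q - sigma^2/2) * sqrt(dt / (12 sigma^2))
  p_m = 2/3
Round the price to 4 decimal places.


Answer: Price = V(0,0) = 5.5485

Derivation:
dt = T/N = 0.125000; dx = sigma*sqrt(3*dt) = 0.226578
u = exp(dx) = 1.254300; d = 1/u = 0.797257
p_u = 0.152199, p_m = 0.666667, p_d = 0.181135
Discount per step: exp(-r*dt) = 0.998002
Stock lattice S(k, j) with j the centered position index:
  k=0: S(0,+0) = 100.5600
  k=1: S(1,-1) = 80.1722; S(1,+0) = 100.5600; S(1,+1) = 126.1324
  k=2: S(2,-2) = 63.9179; S(2,-1) = 80.1722; S(2,+0) = 100.5600; S(2,+1) = 126.1324; S(2,+2) = 158.2079
Terminal payoffs V(N, j) = max(S_T - K, 0):
  V(2,-2) = 0.000000; V(2,-1) = 0.000000; V(2,+0) = 0.000000; V(2,+1) = 21.352427; V(2,+2) = 53.427928
Backward induction: V(k, j) = exp(-r*dt) * [p_u * V(k+1, j+1) + p_m * V(k+1, j) + p_d * V(k+1, j-1)]
  V(1,-1) = exp(-r*dt) * [p_u*0.000000 + p_m*0.000000 + p_d*0.000000] = 0.000000
  V(1,+0) = exp(-r*dt) * [p_u*21.352427 + p_m*0.000000 + p_d*0.000000] = 3.243318
  V(1,+1) = exp(-r*dt) * [p_u*53.427928 + p_m*21.352427 + p_d*0.000000] = 22.321923
  V(0,+0) = exp(-r*dt) * [p_u*22.321923 + p_m*3.243318 + p_d*0.000000] = 5.548471


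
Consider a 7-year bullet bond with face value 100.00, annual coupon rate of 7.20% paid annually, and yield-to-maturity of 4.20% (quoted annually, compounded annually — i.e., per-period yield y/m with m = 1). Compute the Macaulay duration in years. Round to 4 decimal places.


Coupon per period c = face * coupon_rate / m = 7.200000
Periods per year m = 1; per-period yield y/m = 0.042000
Number of cashflows N = 7
Cashflows (t years, CF_t, discount factor 1/(1+y/m)^(m*t), PV):
  t = 1.0000: CF_t = 7.200000, DF = 0.959693, PV = 6.909789
  t = 2.0000: CF_t = 7.200000, DF = 0.921010, PV = 6.631275
  t = 3.0000: CF_t = 7.200000, DF = 0.883887, PV = 6.363988
  t = 4.0000: CF_t = 7.200000, DF = 0.848260, PV = 6.107474
  t = 5.0000: CF_t = 7.200000, DF = 0.814069, PV = 5.861299
  t = 6.0000: CF_t = 7.200000, DF = 0.781257, PV = 5.625047
  t = 7.0000: CF_t = 107.200000, DF = 0.749766, PV = 80.374957
Price P = sum_t PV_t = 117.873829
Macaulay numerator sum_t t * PV_t:
  t * PV_t at t = 1.0000: 6.909789
  t * PV_t at t = 2.0000: 13.262551
  t * PV_t at t = 3.0000: 19.091963
  t * PV_t at t = 4.0000: 24.429896
  t * PV_t at t = 5.0000: 29.306497
  t * PV_t at t = 6.0000: 33.750284
  t * PV_t at t = 7.0000: 562.624698
Macaulay duration D = (sum_t t * PV_t) / P = 689.375677 / 117.873829 = 5.848420

Answer: Macaulay duration = 5.8484 years


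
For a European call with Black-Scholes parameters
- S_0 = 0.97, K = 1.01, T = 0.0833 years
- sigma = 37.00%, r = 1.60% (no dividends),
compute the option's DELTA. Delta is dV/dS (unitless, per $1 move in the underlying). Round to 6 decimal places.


d1 = -0.3125324678; d2 = -0.4193209035
phi(d1) = 0.3799267512; exp(-qT) = 1.0000000000; exp(-rT) = 0.9986680878
N(d1) = 0.3773179461
Delta = exp(-qT) * N(d1) = 1.0000000000 * 0.3773179461 = 0.377318

Answer: Delta = 0.377318
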